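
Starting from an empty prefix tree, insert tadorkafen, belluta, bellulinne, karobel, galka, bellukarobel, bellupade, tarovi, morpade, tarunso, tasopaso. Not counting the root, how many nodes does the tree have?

66

Count nodes per top-level branch (shared prefixes stored once):
  'b'-branch (bellukarobel, bellulinne, bellupade, belluta): 23 nodes
  'g'-branch (galka): 5 nodes
  'k'-branch (karobel): 7 nodes
  'm'-branch (morpade): 7 nodes
  't'-branch (tadorkafen, tarovi, tarunso, tasopaso): 24 nodes
Sum: 66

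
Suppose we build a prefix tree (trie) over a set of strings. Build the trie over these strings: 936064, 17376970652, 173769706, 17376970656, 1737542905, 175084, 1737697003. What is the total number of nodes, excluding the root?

For each word, the new-node count is its length minus the longest prefix already in the trie:
  "936064" → 6 new (9, 3, 6, 0, 6, 4)
  "17376970652" → 11 new (1, 7, 3, 7, 6, 9, 7, 0, 6, 5, 2)
  "173769706" → prefix "173769706" already present; 0 new (none)
  "17376970656" → prefix "1737697065" already present; 1 new (6)
  "1737542905" → prefix "1737" already present; 6 new (5, 4, 2, 9, 0, 5)
  "175084" → prefix "17" already present; 4 new (5, 0, 8, 4)
  "1737697003" → prefix "17376970" already present; 2 new (0, 3)
Total nodes = 6 + 11 + 0 + 1 + 6 + 4 + 2 = 30

30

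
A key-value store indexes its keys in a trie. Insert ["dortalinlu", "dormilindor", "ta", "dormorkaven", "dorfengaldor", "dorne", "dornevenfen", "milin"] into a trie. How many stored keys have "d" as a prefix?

Traverse to the node for "d", then collect every word in that subtree.
Words under "d": dorfengaldor, dormilindor, dormorkaven, dorne, dornevenfen, dortalinlu
Count: 6

6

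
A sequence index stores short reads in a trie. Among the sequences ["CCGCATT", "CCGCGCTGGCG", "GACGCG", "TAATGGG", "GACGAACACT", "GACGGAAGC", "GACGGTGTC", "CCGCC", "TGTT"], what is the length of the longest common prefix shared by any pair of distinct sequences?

Equivalently: take the maximum, over all pairs, of their longest common prefix length.
"GACGGAAGC" and "GACGGTGTC" agree on "GACGG" (5 characters) before diverging; nothing deeper is shared.
Longest shared-prefix length: 5

5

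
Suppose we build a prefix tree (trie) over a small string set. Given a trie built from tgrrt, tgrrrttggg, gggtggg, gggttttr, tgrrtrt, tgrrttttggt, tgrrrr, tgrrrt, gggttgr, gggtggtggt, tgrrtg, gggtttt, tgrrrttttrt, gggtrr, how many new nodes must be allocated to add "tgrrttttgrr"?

The longest prefix of "tgrrttttgrr" already in the trie is "tgrrttttg" (length 9).
New nodes needed: |"tgrrttttgrr"| − 9 = 11 − 9 = 2.

2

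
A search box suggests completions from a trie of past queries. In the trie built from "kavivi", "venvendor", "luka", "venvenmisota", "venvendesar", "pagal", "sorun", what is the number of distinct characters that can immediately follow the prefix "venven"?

Follow the path "venven" to its node, then look at its outgoing edges.
Characters that immediately follow "venven" among the stored strings: {d, m}.
That node has 2 child edges.

2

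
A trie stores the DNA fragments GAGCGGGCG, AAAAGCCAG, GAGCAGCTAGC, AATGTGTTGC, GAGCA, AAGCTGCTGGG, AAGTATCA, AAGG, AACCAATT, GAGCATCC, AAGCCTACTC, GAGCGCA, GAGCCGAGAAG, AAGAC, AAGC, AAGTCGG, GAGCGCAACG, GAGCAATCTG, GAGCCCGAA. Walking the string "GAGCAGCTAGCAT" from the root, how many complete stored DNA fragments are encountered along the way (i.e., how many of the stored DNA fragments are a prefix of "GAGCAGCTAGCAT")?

Check each prefix of "GAGCAGCTAGCAT" against the stored set — each match is an end-marker on the path.
Prefixes of the query that are stored words: "GAGCA", "GAGCAGCTAGC"
Count: 2

2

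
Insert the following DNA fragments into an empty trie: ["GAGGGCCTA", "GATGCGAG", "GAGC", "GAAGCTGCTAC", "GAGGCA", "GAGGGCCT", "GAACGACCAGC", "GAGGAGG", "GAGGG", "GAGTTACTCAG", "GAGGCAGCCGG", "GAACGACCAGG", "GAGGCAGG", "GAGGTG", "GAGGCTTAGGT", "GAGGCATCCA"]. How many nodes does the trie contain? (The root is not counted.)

65

Trace insertions, counting only characters that open a new branch:
  "GAGGGCCTA" → 9 new (G, A, G, G, G, C, C, T, A)
  "GATGCGAG" → prefix "GA" already present; 6 new (T, G, C, G, A, G)
  "GAGC" → prefix "GAG" already present; 1 new (C)
  "GAAGCTGCTAC" → prefix "GA" already present; 9 new (A, G, C, T, G, C, T, A, C)
  "GAGGCA" → prefix "GAGG" already present; 2 new (C, A)
  "GAGGGCCT" → prefix "GAGGGCCT" already present; 0 new (none)
  "GAACGACCAGC" → prefix "GAA" already present; 8 new (C, G, A, C, C, A, G, C)
  "GAGGAGG" → prefix "GAGG" already present; 3 new (A, G, G)
  "GAGGG" → prefix "GAGGG" already present; 0 new (none)
  "GAGTTACTCAG" → prefix "GAG" already present; 8 new (T, T, A, C, T, C, A, G)
  "GAGGCAGCCGG" → prefix "GAGGCA" already present; 5 new (G, C, C, G, G)
  "GAACGACCAGG" → prefix "GAACGACCAG" already present; 1 new (G)
  "GAGGCAGG" → prefix "GAGGCAG" already present; 1 new (G)
  "GAGGTG" → prefix "GAGG" already present; 2 new (T, G)
  "GAGGCTTAGGT" → prefix "GAGGC" already present; 6 new (T, T, A, G, G, T)
  "GAGGCATCCA" → prefix "GAGGCA" already present; 4 new (T, C, C, A)
Total nodes = 9 + 6 + 1 + 9 + 2 + 0 + 8 + 3 + 0 + 8 + 5 + 1 + 1 + 2 + 6 + 4 = 65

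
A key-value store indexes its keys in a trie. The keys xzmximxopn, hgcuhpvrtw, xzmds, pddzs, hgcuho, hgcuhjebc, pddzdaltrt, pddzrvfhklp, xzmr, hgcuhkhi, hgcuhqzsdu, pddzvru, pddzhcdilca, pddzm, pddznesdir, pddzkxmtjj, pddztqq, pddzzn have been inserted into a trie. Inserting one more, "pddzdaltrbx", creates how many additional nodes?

2

Walking "pddzdaltrbx" from the root, the first 9 characters ("pddzdaltr") follow existing edges; "b" is the first miss.
Each of the 2 remaining characters creates one node.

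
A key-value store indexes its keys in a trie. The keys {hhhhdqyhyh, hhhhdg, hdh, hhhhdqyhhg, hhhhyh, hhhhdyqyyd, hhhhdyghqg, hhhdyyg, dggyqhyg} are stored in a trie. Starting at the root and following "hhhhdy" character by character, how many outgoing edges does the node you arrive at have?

2

The children of the "hhhhdy" node are the distinct next characters among strings starting with "hhhhdy".
Distinct next characters after "hhhhdy": g, q.
That node has 2 child edges.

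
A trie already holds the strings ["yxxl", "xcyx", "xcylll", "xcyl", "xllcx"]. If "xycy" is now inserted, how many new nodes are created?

3

The longest prefix of "xycy" already in the trie is "x" (length 1).
New nodes needed: |"xycy"| − 1 = 4 − 1 = 3.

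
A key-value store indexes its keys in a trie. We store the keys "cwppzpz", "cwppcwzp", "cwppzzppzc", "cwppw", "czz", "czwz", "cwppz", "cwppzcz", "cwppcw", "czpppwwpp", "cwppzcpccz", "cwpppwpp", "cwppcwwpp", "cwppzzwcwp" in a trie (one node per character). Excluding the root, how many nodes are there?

Count nodes per top-level branch (shared prefixes stored once):
  'c'-branch (cwppcw, cwppcwwpp, cwppcwzp, cwpppwpp, cwppw, cwppz, cwppzcpccz, cwppzcz, cwppzpz, cwppzzppzc, cwppzzwcwp, czpppwwpp, czwz, czz): 45 nodes
Sum: 45

45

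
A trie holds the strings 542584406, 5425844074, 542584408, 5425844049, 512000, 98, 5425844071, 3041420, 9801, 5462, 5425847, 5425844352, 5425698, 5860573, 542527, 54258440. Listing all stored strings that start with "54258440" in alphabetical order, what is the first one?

Filter for "54258440…" and sort: "54258440", "5425844049", "542584406", "5425844071", "5425844074", "542584408"
Position 1: 54258440

54258440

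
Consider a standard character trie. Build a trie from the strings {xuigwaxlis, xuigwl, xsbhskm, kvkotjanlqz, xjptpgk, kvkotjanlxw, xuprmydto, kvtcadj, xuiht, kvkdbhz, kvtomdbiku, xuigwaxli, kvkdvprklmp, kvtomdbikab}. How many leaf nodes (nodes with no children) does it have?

A leaf is a node with no children — equivalently, the end of a word that is not a proper prefix of any other stored word.
Those words: "kvkdbhz", "kvkdvprklmp", "kvkotjanlqz", "kvkotjanlxw", "kvtcadj", "kvtomdbikab", "kvtomdbiku", "xjptpgk", "xsbhskm", "xuigwaxlis", "xuigwl", "xuiht", "xuprmydto"
Leaf count: 13

13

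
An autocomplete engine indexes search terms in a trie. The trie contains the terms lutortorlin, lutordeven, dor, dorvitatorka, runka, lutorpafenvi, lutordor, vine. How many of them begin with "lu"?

Traverse to the node for "lu", then collect every word in that subtree.
Matches: "lutordeven", "lutordor", "lutorpafenvi", "lutortorlin"
Count: 4

4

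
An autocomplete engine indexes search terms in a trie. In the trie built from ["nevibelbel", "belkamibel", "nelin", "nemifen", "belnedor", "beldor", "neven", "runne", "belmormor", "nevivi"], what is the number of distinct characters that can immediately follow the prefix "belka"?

1

Follow the path "belka" to its node, then look at its outgoing edges.
Characters that immediately follow "belka" among the stored strings: {m}.
That node has 1 child edge.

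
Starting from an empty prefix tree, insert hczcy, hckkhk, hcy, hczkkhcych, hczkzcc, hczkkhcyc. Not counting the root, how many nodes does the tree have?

20

For each word, the new-node count is its length minus the longest prefix already in the trie:
  "hczcy" → 5 new (h, c, z, c, y)
  "hckkhk" → prefix "hc" already present; 4 new (k, k, h, k)
  "hcy" → prefix "hc" already present; 1 new (y)
  "hczkkhcych" → prefix "hcz" already present; 7 new (k, k, h, c, y, c, h)
  "hczkzcc" → prefix "hczk" already present; 3 new (z, c, c)
  "hczkkhcyc" → prefix "hczkkhcyc" already present; 0 new (none)
Total nodes = 5 + 4 + 1 + 7 + 3 + 0 = 20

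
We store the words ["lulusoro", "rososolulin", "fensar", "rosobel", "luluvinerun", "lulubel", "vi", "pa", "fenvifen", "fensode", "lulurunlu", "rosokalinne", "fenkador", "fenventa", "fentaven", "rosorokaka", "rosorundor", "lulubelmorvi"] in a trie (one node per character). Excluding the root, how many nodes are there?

92

For each word, the new-node count is its length minus the longest prefix already in the trie:
  "lulusoro" → 8 new (l, u, l, u, s, o, r, o)
  "rososolulin" → 11 new (r, o, s, o, s, o, l, u, l, i, n)
  "fensar" → 6 new (f, e, n, s, a, r)
  "rosobel" → prefix "roso" already present; 3 new (b, e, l)
  "luluvinerun" → prefix "lulu" already present; 7 new (v, i, n, e, r, u, n)
  "lulubel" → prefix "lulu" already present; 3 new (b, e, l)
  "vi" → 2 new (v, i)
  "pa" → 2 new (p, a)
  "fenvifen" → prefix "fen" already present; 5 new (v, i, f, e, n)
  "fensode" → prefix "fens" already present; 3 new (o, d, e)
  "lulurunlu" → prefix "lulu" already present; 5 new (r, u, n, l, u)
  "rosokalinne" → prefix "roso" already present; 7 new (k, a, l, i, n, n, e)
  "fenkador" → prefix "fen" already present; 5 new (k, a, d, o, r)
  "fenventa" → prefix "fenv" already present; 4 new (e, n, t, a)
  "fentaven" → prefix "fen" already present; 5 new (t, a, v, e, n)
  "rosorokaka" → prefix "roso" already present; 6 new (r, o, k, a, k, a)
  "rosorundor" → prefix "rosor" already present; 5 new (u, n, d, o, r)
  "lulubelmorvi" → prefix "lulubel" already present; 5 new (m, o, r, v, i)
Total nodes = 8 + 11 + 6 + 3 + 7 + 3 + 2 + 2 + 5 + 3 + 5 + 7 + 5 + 4 + 5 + 6 + 5 + 5 = 92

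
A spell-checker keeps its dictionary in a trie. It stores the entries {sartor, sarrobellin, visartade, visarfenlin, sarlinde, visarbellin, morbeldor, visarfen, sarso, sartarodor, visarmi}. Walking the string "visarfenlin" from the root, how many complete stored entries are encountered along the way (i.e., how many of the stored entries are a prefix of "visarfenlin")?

Check each prefix of "visarfenlin" against the stored set — each match is an end-marker on the path.
Prefixes of the query that are stored words: "visarfen", "visarfenlin"
Count: 2

2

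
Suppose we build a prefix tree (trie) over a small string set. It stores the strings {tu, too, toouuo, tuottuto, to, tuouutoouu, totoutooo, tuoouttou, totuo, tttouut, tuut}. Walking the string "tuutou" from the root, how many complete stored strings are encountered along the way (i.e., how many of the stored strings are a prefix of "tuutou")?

2

Traverse "tuutou" character by character; count nodes along the way that are marked as word ends.
Prefixes of the query that are stored words: "tu", "tuut"
Count: 2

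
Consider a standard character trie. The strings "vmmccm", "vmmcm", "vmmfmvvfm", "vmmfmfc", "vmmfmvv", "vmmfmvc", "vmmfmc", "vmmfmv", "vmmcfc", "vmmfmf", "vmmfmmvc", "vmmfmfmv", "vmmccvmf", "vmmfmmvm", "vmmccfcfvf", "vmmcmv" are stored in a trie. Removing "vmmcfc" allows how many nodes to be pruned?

2

Walk "vmmcfc" from the leaf back toward the root, removing each node that no remaining word uses.
The suffix "fc" (2 nodes) is used only by "vmmcfc"; the node for "vmmc" still has the child "c", so pruning stops there.
Nodes removed: 2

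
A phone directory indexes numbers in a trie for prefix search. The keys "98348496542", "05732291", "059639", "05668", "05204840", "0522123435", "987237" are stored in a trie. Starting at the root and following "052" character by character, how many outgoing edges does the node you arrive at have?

Walk "052" from the root, arriving at one node.
Distinct next characters after "052": 0, 2.
That node has 2 child edges.

2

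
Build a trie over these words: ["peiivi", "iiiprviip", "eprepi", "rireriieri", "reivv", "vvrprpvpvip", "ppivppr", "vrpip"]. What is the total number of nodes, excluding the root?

56

For each word, the new-node count is its length minus the longest prefix already in the trie:
  "peiivi" → 6 new (p, e, i, i, v, i)
  "iiiprviip" → 9 new (i, i, i, p, r, v, i, i, p)
  "eprepi" → 6 new (e, p, r, e, p, i)
  "rireriieri" → 10 new (r, i, r, e, r, i, i, e, r, i)
  "reivv" → prefix "r" already present; 4 new (e, i, v, v)
  "vvrprpvpvip" → 11 new (v, v, r, p, r, p, v, p, v, i, p)
  "ppivppr" → prefix "p" already present; 6 new (p, i, v, p, p, r)
  "vrpip" → prefix "v" already present; 4 new (r, p, i, p)
Total nodes = 6 + 9 + 6 + 10 + 4 + 11 + 6 + 4 = 56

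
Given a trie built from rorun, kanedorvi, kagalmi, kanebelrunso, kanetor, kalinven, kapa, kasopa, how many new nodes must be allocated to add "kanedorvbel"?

The longest prefix of "kanedorvbel" already in the trie is "kanedorv" (length 8).
So 11 − 8 = 3 new nodes.

3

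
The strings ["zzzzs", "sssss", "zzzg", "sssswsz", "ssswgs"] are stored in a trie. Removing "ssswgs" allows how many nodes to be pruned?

3

A node on "ssswgs"'s path can go only if nothing else ends at it or branches off below it.
The suffix "wgs" (3 nodes) is used only by "ssswgs"; the node for "sss" still has the child "s", so pruning stops there.
Nodes removed: 3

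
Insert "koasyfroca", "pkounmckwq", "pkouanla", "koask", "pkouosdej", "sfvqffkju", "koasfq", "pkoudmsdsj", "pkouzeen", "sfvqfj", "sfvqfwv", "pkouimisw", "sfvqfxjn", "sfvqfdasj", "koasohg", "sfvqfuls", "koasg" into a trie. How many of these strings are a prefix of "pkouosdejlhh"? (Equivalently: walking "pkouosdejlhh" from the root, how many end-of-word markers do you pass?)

Walk "pkouosdejlhh" from the root; an end-of-word marker is hit whenever a stored word is a prefix of "pkouosdejlhh".
Prefixes of the query that are stored words: "pkouosdej"
Count: 1

1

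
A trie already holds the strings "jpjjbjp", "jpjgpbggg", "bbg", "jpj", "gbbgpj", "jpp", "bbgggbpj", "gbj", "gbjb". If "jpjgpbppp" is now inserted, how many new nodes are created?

3

"jpjgpb" is already a path in the trie; the remaining "ppp" must be added.
New nodes needed: |"jpjgpbppp"| − 6 = 9 − 6 = 3.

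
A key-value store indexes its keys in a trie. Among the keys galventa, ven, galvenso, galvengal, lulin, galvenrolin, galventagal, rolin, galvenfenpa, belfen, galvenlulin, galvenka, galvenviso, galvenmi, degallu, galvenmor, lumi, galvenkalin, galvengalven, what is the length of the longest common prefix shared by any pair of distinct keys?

Equivalently: take the maximum, over all pairs, of their longest common prefix length.
"galvengal" and "galvengalven" agree on "galvengal" (9 characters) before diverging; nothing deeper is shared.
Longest shared-prefix length: 9

9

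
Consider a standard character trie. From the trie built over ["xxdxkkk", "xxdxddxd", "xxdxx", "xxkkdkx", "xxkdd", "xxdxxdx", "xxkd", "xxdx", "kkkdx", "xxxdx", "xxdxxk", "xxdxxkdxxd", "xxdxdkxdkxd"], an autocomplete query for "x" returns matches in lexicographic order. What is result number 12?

DFS of the "x" subtree visits, in order: "xxdx", "xxdxddxd", "xxdxdkxdkxd", "xxdxkkk", "xxdxx", "xxdxxdx", "xxdxxk", "xxdxxkdxxd", "xxkd", "xxkdd", "xxkkdkx", "xxxdx"
The 12th is xxxdx.

xxxdx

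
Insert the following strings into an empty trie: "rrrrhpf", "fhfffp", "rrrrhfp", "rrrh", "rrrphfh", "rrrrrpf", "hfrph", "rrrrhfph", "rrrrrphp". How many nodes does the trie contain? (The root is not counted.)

31

For each word, the new-node count is its length minus the longest prefix already in the trie:
  "rrrrhpf" → 7 new (r, r, r, r, h, p, f)
  "fhfffp" → 6 new (f, h, f, f, f, p)
  "rrrrhfp" → prefix "rrrrh" already present; 2 new (f, p)
  "rrrh" → prefix "rrr" already present; 1 new (h)
  "rrrphfh" → prefix "rrr" already present; 4 new (p, h, f, h)
  "rrrrrpf" → prefix "rrrr" already present; 3 new (r, p, f)
  "hfrph" → 5 new (h, f, r, p, h)
  "rrrrhfph" → prefix "rrrrhfp" already present; 1 new (h)
  "rrrrrphp" → prefix "rrrrrp" already present; 2 new (h, p)
Total nodes = 7 + 6 + 2 + 1 + 4 + 3 + 5 + 1 + 2 = 31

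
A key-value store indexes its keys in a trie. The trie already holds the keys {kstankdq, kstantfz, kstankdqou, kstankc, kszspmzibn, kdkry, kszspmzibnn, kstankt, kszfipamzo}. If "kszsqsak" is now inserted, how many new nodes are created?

The longest prefix of "kszsqsak" already in the trie is "kszs" (length 4).
Each of the 4 remaining characters creates one node.

4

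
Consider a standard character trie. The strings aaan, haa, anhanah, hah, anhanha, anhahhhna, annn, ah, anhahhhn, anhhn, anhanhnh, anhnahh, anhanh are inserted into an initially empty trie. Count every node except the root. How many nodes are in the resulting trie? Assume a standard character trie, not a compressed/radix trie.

For each word, the new-node count is its length minus the longest prefix already in the trie:
  "aaan" → 4 new (a, a, a, n)
  "haa" → 3 new (h, a, a)
  "anhanah" → prefix "a" already present; 6 new (n, h, a, n, a, h)
  "hah" → prefix "ha" already present; 1 new (h)
  "anhanha" → prefix "anhan" already present; 2 new (h, a)
  "anhahhhna" → prefix "anha" already present; 5 new (h, h, h, n, a)
  "annn" → prefix "an" already present; 2 new (n, n)
  "ah" → prefix "a" already present; 1 new (h)
  "anhahhhn" → prefix "anhahhhn" already present; 0 new (none)
  "anhhn" → prefix "anh" already present; 2 new (h, n)
  "anhanhnh" → prefix "anhanh" already present; 2 new (n, h)
  "anhnahh" → prefix "anh" already present; 4 new (n, a, h, h)
  "anhanh" → prefix "anhanh" already present; 0 new (none)
Total nodes = 4 + 3 + 6 + 1 + 2 + 5 + 2 + 1 + 0 + 2 + 2 + 4 + 0 = 32

32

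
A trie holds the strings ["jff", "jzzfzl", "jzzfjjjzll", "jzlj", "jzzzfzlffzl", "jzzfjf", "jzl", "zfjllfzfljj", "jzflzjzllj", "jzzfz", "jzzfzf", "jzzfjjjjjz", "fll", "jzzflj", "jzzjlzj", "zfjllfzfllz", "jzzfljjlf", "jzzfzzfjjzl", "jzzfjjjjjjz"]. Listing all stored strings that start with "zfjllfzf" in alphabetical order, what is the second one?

Filter for "zfjllfzf…" and sort: "zfjllfzfljj", "zfjllfzfllz"
The 2nd is zfjllfzfllz.

zfjllfzfllz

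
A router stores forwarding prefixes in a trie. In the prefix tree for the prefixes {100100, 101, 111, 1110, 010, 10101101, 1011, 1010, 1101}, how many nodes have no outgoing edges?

Leaves are exactly the stored words that no other stored word extends.
Those words: "010", "100100", "10101101", "1011", "1101", "1110"
Leaf count: 6

6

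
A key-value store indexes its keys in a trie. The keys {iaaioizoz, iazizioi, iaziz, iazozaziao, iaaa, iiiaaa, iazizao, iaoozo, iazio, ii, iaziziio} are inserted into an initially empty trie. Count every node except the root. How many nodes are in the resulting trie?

Trace insertions, counting only characters that open a new branch:
  "iaaioizoz" → 9 new (i, a, a, i, o, i, z, o, z)
  "iazizioi" → prefix "ia" already present; 6 new (z, i, z, i, o, i)
  "iaziz" → prefix "iaziz" already present; 0 new (none)
  "iazozaziao" → prefix "iaz" already present; 7 new (o, z, a, z, i, a, o)
  "iaaa" → prefix "iaa" already present; 1 new (a)
  "iiiaaa" → prefix "i" already present; 5 new (i, i, a, a, a)
  "iazizao" → prefix "iaziz" already present; 2 new (a, o)
  "iaoozo" → prefix "ia" already present; 4 new (o, o, z, o)
  "iazio" → prefix "iazi" already present; 1 new (o)
  "ii" → prefix "ii" already present; 0 new (none)
  "iaziziio" → prefix "iazizi" already present; 2 new (i, o)
Total nodes = 9 + 6 + 0 + 7 + 1 + 5 + 2 + 4 + 1 + 0 + 2 = 37

37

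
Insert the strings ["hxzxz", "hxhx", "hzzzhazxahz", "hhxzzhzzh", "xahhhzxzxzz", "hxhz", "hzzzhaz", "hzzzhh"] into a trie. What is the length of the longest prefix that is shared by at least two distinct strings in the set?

The deepest shared node is where two words last agree before diverging.
"hzzzhaz" and "hzzzhazxahz" agree on "hzzzhaz" (7 characters) before diverging; nothing deeper is shared.
Longest shared-prefix length: 7

7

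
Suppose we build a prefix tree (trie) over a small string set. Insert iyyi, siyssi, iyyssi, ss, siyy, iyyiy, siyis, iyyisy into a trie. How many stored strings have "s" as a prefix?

4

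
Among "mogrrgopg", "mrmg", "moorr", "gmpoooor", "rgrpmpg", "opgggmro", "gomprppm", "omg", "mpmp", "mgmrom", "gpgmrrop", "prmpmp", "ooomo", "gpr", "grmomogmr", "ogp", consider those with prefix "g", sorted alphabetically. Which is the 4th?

DFS of the "g" subtree visits, in order: "gmpoooor", "gomprppm", "gpgmrrop", "gpr", "grmomogmr"
Position 4: gpr

gpr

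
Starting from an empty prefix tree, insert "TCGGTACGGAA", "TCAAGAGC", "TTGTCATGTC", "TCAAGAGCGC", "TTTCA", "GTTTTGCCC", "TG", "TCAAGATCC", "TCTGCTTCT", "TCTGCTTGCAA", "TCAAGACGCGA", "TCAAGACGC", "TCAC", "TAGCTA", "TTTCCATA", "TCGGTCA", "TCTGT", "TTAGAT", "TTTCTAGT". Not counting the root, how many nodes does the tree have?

81

Trace insertions, counting only characters that open a new branch:
  "TCGGTACGGAA" → 11 new (T, C, G, G, T, A, C, G, G, A, A)
  "TCAAGAGC" → prefix "TC" already present; 6 new (A, A, G, A, G, C)
  "TTGTCATGTC" → prefix "T" already present; 9 new (T, G, T, C, A, T, G, T, C)
  "TCAAGAGCGC" → prefix "TCAAGAGC" already present; 2 new (G, C)
  "TTTCA" → prefix "TT" already present; 3 new (T, C, A)
  "GTTTTGCCC" → 9 new (G, T, T, T, T, G, C, C, C)
  "TG" → prefix "T" already present; 1 new (G)
  "TCAAGATCC" → prefix "TCAAGA" already present; 3 new (T, C, C)
  "TCTGCTTCT" → prefix "TC" already present; 7 new (T, G, C, T, T, C, T)
  "TCTGCTTGCAA" → prefix "TCTGCTT" already present; 4 new (G, C, A, A)
  "TCAAGACGCGA" → prefix "TCAAGA" already present; 5 new (C, G, C, G, A)
  "TCAAGACGC" → prefix "TCAAGACGC" already present; 0 new (none)
  "TCAC" → prefix "TCA" already present; 1 new (C)
  "TAGCTA" → prefix "T" already present; 5 new (A, G, C, T, A)
  "TTTCCATA" → prefix "TTTC" already present; 4 new (C, A, T, A)
  "TCGGTCA" → prefix "TCGGT" already present; 2 new (C, A)
  "TCTGT" → prefix "TCTG" already present; 1 new (T)
  "TTAGAT" → prefix "TT" already present; 4 new (A, G, A, T)
  "TTTCTAGT" → prefix "TTTC" already present; 4 new (T, A, G, T)
Total nodes = 11 + 6 + 9 + 2 + 3 + 9 + 1 + 3 + 7 + 4 + 5 + 0 + 1 + 5 + 4 + 2 + 1 + 4 + 4 = 81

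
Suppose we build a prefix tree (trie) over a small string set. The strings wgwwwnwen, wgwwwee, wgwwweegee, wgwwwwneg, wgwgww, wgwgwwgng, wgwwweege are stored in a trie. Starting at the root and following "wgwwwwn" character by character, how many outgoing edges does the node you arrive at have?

The children of the "wgwwwwn" node are the distinct next characters among strings starting with "wgwwwwn".
Distinct next characters after "wgwwwwn": e.
That node has 1 child edge.

1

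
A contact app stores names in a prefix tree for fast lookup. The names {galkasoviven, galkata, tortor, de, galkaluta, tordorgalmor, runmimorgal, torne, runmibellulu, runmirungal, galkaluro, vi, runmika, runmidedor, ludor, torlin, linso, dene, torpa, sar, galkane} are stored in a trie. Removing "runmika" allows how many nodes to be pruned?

2

A node on "runmika"'s path can go only if nothing else ends at it or branches off below it.
The suffix "ka" (2 nodes) is used only by "runmika"; the node for "runmi" still has the child "m", so pruning stops there.
Nodes removed: 2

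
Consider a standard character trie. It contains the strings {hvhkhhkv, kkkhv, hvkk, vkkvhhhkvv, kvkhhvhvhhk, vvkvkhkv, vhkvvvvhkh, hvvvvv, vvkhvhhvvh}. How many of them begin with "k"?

2

Filter for entries beginning with "k":
Words under "k": kkkhv, kvkhhvhvhhk
Count: 2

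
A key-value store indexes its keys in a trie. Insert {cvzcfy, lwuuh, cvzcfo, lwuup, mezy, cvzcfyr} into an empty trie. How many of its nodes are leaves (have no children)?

5

A leaf is a node with no children — equivalently, the end of a word that is not a proper prefix of any other stored word.
Those words: "cvzcfo", "cvzcfyr", "lwuuh", "lwuup", "mezy"
Leaf count: 5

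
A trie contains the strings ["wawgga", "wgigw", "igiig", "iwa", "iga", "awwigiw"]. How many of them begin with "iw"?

Walk to "iw"; the words in its subtree are exactly those with that prefix.
Matches: "iwa"
Count: 1

1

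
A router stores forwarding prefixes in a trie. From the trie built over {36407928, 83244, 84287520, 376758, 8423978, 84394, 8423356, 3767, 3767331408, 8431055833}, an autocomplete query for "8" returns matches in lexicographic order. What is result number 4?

DFS of the "8" subtree visits, in order: "83244", "8423356", "8423978", "84287520", "8431055833", "84394"
Position 4: 84287520

84287520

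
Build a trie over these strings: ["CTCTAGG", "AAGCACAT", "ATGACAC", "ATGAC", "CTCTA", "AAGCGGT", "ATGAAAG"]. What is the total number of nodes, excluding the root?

27

Count nodes per top-level branch (shared prefixes stored once):
  'A'-branch (AAGCACAT, AAGCGGT, ATGAAAG, ATGAC, ATGACAC): 20 nodes
  'C'-branch (CTCTA, CTCTAGG): 7 nodes
Sum: 27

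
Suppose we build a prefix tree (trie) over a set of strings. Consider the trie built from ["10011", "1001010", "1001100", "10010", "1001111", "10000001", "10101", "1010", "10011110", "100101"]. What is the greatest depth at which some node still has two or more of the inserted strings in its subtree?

Look for the deepest trie node that still has at least two words in its subtree.
"1001111" and "10011110" agree on "1001111" (7 characters) before diverging; nothing deeper is shared.
Longest shared-prefix length: 7

7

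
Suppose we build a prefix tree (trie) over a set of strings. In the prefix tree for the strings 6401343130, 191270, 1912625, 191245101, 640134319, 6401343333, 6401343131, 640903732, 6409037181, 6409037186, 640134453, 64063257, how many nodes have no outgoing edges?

12

Leaves are exactly the stored words that no other stored word extends.
Those words: "191245101", "1912625", "191270", "6401343130", "6401343131", "640134319", "6401343333", "640134453", "64063257", "6409037181", "6409037186", "640903732"
Leaf count: 12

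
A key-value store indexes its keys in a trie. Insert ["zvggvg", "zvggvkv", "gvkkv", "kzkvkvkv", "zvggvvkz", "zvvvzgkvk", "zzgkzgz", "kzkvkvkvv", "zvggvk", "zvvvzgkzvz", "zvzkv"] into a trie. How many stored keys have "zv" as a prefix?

Traverse to the node for "zv", then collect every word in that subtree.
Matches: "zvggvg", "zvggvk", "zvggvkv", "zvggvvkz", "zvvvzgkvk", "zvvvzgkzvz", "zvzkv"
Count: 7

7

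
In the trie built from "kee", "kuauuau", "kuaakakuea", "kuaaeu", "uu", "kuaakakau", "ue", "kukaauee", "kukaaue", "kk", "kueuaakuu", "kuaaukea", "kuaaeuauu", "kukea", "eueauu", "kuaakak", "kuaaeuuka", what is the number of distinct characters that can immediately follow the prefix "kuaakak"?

2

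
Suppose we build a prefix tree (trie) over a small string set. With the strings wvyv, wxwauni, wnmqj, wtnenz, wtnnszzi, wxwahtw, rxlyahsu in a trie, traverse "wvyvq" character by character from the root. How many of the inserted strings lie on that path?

1

Check each prefix of "wvyvq" against the stored set — each match is an end-marker on the path.
Prefixes of the query that are stored words: "wvyv"
Count: 1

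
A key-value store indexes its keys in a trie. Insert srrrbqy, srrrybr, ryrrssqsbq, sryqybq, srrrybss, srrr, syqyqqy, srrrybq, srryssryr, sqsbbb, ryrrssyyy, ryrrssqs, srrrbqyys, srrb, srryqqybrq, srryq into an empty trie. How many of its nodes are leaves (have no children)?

12

Leaves are exactly the stored words that no other stored word extends.
Those words: "ryrrssqsbq", "ryrrssyyy", "sqsbbb", "srrb", "srrrbqyys", "srrrybq", "srrrybr", "srrrybss", "srryqqybrq", "srryssryr", "sryqybq", "syqyqqy"
Leaf count: 12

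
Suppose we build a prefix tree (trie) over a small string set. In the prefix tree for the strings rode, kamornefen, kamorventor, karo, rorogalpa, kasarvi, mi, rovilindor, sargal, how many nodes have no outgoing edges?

A leaf is a node with no children — equivalently, the end of a word that is not a proper prefix of any other stored word.
Those words: "kamornefen", "kamorventor", "karo", "kasarvi", "mi", "rode", "rorogalpa", "rovilindor", "sargal"
Leaf count: 9

9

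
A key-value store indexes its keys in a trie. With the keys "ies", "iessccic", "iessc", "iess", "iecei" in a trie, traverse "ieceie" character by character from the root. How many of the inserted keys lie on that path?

1

Traverse "ieceie" character by character; count nodes along the way that are marked as word ends.
Prefixes of the query that are stored words: "iecei"
Count: 1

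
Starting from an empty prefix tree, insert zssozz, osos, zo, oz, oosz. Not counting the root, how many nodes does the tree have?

15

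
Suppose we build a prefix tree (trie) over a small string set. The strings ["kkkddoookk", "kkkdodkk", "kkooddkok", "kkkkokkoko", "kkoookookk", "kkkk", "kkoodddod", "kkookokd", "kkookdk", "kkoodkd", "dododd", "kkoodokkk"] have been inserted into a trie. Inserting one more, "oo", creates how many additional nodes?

Nothing in the trie begins with "o"; the whole of "oo" is new.
2 − 0 = 2 new nodes.

2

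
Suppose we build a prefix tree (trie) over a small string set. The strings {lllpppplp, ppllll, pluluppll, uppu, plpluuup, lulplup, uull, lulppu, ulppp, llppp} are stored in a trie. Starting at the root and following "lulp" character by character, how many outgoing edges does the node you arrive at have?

Follow the path "lulp" to its node, then look at its outgoing edges.
Distinct next characters after "lulp": l, p.
That node has 2 child edges.

2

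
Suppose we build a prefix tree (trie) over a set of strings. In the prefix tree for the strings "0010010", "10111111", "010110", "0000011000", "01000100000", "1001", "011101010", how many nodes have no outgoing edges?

7

Leaves are exactly the stored words that no other stored word extends.
Those words: "0000011000", "0010010", "01000100000", "010110", "011101010", "1001", "10111111"
Leaf count: 7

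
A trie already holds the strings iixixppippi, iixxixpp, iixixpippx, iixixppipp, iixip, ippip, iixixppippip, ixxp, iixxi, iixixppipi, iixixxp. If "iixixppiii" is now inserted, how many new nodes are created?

2

Walking "iixixppiii" from the root, the first 8 characters ("iixixppi") follow existing edges; "i" is the first miss.
So 10 − 8 = 2 new nodes.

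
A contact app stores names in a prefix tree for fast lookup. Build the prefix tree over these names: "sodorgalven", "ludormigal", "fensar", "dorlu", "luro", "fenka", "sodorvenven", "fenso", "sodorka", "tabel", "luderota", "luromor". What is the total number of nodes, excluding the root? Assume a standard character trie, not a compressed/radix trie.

Trace insertions, counting only characters that open a new branch:
  "sodorgalven" → 11 new (s, o, d, o, r, g, a, l, v, e, n)
  "ludormigal" → 10 new (l, u, d, o, r, m, i, g, a, l)
  "fensar" → 6 new (f, e, n, s, a, r)
  "dorlu" → 5 new (d, o, r, l, u)
  "luro" → prefix "lu" already present; 2 new (r, o)
  "fenka" → prefix "fen" already present; 2 new (k, a)
  "sodorvenven" → prefix "sodor" already present; 6 new (v, e, n, v, e, n)
  "fenso" → prefix "fens" already present; 1 new (o)
  "sodorka" → prefix "sodor" already present; 2 new (k, a)
  "tabel" → 5 new (t, a, b, e, l)
  "luderota" → prefix "lud" already present; 5 new (e, r, o, t, a)
  "luromor" → prefix "luro" already present; 3 new (m, o, r)
Total nodes = 11 + 10 + 6 + 5 + 2 + 2 + 6 + 1 + 2 + 5 + 5 + 3 = 58

58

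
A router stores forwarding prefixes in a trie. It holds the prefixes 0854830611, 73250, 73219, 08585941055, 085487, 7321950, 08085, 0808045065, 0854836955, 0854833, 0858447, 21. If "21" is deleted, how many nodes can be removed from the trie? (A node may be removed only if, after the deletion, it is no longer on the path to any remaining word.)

2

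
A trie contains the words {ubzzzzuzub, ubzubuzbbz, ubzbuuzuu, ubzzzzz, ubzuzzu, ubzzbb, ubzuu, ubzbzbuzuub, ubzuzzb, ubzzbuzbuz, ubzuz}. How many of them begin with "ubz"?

11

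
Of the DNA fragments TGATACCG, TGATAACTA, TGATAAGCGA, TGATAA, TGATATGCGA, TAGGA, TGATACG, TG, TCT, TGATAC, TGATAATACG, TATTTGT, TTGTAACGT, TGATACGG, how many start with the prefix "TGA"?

9

Filter for entries beginning with "TGA":
Matches: "TGATAA", "TGATAACTA", "TGATAAGCGA", "TGATAATACG", "TGATAC", "TGATACCG", "TGATACG", "TGATACGG", "TGATATGCGA"
Count: 9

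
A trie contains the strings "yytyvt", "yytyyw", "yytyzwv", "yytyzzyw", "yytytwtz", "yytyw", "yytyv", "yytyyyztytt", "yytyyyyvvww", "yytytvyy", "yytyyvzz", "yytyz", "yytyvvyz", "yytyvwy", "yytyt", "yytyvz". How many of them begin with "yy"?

Traverse to the node for "yy", then collect every word in that subtree.
Words under "yy": yytyt, yytytvyy, yytytwtz, yytyv, yytyvt, yytyvvyz, yytyvwy, yytyvz, yytyw, yytyyvzz, yytyyw, yytyyyyvvww, yytyyyztytt, yytyz, yytyzwv, yytyzzyw
Count: 16

16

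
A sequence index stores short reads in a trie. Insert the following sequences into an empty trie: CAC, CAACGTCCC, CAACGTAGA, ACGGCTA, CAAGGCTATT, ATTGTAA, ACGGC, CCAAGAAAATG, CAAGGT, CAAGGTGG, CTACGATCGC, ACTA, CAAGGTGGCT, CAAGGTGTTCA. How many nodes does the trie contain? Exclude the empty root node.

63

Trace insertions, counting only characters that open a new branch:
  "CAC" → 3 new (C, A, C)
  "CAACGTCCC" → prefix "CA" already present; 7 new (A, C, G, T, C, C, C)
  "CAACGTAGA" → prefix "CAACGT" already present; 3 new (A, G, A)
  "ACGGCTA" → 7 new (A, C, G, G, C, T, A)
  "CAAGGCTATT" → prefix "CAA" already present; 7 new (G, G, C, T, A, T, T)
  "ATTGTAA" → prefix "A" already present; 6 new (T, T, G, T, A, A)
  "ACGGC" → prefix "ACGGC" already present; 0 new (none)
  "CCAAGAAAATG" → prefix "C" already present; 10 new (C, A, A, G, A, A, A, A, T, G)
  "CAAGGT" → prefix "CAAGG" already present; 1 new (T)
  "CAAGGTGG" → prefix "CAAGGT" already present; 2 new (G, G)
  "CTACGATCGC" → prefix "C" already present; 9 new (T, A, C, G, A, T, C, G, C)
  "ACTA" → prefix "AC" already present; 2 new (T, A)
  "CAAGGTGGCT" → prefix "CAAGGTGG" already present; 2 new (C, T)
  "CAAGGTGTTCA" → prefix "CAAGGTG" already present; 4 new (T, T, C, A)
Total nodes = 3 + 7 + 3 + 7 + 7 + 6 + 0 + 10 + 1 + 2 + 9 + 2 + 2 + 4 = 63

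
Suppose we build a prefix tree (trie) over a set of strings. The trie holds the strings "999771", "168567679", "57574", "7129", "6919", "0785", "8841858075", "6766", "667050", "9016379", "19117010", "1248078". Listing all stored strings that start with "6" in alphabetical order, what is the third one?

Words with prefix "6", in lexicographic order: "667050", "6766", "6919"
The 3rd is 6919.

6919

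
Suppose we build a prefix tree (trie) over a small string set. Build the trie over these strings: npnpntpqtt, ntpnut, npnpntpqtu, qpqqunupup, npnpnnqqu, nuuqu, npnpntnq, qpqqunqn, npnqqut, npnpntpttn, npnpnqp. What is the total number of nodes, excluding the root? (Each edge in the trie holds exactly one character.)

Insert word by word; a character creates a node only if that edge doesn't already exist:
  "npnpntpqtt" → 10 new (n, p, n, p, n, t, p, q, t, t)
  "ntpnut" → prefix "n" already present; 5 new (t, p, n, u, t)
  "npnpntpqtu" → prefix "npnpntpqt" already present; 1 new (u)
  "qpqqunupup" → 10 new (q, p, q, q, u, n, u, p, u, p)
  "npnpnnqqu" → prefix "npnpn" already present; 4 new (n, q, q, u)
  "nuuqu" → prefix "n" already present; 4 new (u, u, q, u)
  "npnpntnq" → prefix "npnpnt" already present; 2 new (n, q)
  "qpqqunqn" → prefix "qpqqun" already present; 2 new (q, n)
  "npnqqut" → prefix "npn" already present; 4 new (q, q, u, t)
  "npnpntpttn" → prefix "npnpntp" already present; 3 new (t, t, n)
  "npnpnqp" → prefix "npnpn" already present; 2 new (q, p)
Total nodes = 10 + 5 + 1 + 10 + 4 + 4 + 2 + 2 + 4 + 3 + 2 = 47

47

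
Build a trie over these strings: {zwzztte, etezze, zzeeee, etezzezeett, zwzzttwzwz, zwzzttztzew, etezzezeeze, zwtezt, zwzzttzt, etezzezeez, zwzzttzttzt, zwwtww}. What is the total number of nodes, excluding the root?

Insert word by word; a character creates a node only if that edge doesn't already exist:
  "zwzztte" → 7 new (z, w, z, z, t, t, e)
  "etezze" → 6 new (e, t, e, z, z, e)
  "zzeeee" → prefix "z" already present; 5 new (z, e, e, e, e)
  "etezzezeett" → prefix "etezze" already present; 5 new (z, e, e, t, t)
  "zwzzttwzwz" → prefix "zwzztt" already present; 4 new (w, z, w, z)
  "zwzzttztzew" → prefix "zwzztt" already present; 5 new (z, t, z, e, w)
  "etezzezeeze" → prefix "etezzezee" already present; 2 new (z, e)
  "zwtezt" → prefix "zw" already present; 4 new (t, e, z, t)
  "zwzzttzt" → prefix "zwzzttzt" already present; 0 new (none)
  "etezzezeez" → prefix "etezzezeez" already present; 0 new (none)
  "zwzzttzttzt" → prefix "zwzzttzt" already present; 3 new (t, z, t)
  "zwwtww" → prefix "zw" already present; 4 new (w, t, w, w)
Total nodes = 7 + 6 + 5 + 5 + 4 + 5 + 2 + 4 + 0 + 0 + 3 + 4 = 45

45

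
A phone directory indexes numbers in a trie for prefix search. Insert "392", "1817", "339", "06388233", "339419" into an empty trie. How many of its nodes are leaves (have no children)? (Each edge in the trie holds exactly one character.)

Leaves are exactly the stored words that no other stored word extends.
Those words: "06388233", "1817", "339419", "392"
Leaf count: 4

4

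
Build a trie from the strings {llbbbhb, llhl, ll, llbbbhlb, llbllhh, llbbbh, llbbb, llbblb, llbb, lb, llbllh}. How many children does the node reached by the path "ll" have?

2

The children of the "ll" node are the distinct next characters among strings starting with "ll".
Distinct next characters after "ll": b, h.
That node has 2 child edges.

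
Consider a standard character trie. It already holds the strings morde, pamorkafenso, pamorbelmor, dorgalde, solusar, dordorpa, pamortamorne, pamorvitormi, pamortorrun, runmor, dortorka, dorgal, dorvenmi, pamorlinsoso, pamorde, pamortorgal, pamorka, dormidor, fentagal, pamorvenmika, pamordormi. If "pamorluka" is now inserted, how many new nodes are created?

The longest prefix of "pamorluka" already in the trie is "pamorl" (length 6).
So 9 − 6 = 3 new nodes.

3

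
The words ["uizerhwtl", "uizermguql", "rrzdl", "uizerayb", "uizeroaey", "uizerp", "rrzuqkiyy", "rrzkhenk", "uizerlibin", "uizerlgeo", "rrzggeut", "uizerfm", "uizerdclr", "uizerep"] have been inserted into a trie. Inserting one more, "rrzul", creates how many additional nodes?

Walking "rrzul" from the root, the first 4 characters ("rrzu") follow existing edges; "l" is the first miss.
New nodes needed: |"rrzul"| − 4 = 5 − 4 = 1.

1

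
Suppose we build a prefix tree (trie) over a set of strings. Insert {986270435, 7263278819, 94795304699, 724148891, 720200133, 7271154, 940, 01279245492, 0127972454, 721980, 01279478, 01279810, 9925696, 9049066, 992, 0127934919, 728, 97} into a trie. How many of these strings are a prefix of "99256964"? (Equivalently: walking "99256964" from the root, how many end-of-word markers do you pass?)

2

Walk "99256964" from the root; an end-of-word marker is hit whenever a stored word is a prefix of "99256964".
Prefixes of the query that are stored words: "992", "9925696"
Count: 2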